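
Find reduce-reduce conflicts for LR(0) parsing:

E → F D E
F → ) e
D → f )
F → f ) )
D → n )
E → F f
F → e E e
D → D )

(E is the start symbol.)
Augment with E' → E and build the canonical LR(0) collection (I0 = CLOSURE({[E' → . E]}), then GOTO on every symbol after a dot until no new states appear). It has 18 states:
  I0: { [E → . F D E], [E → . F f], [E' → . E], [F → . ) e], [F → . e E e], [F → . f ) )] }  — shift
  I1: { [F → ) . e] }  — shift
  I2: { [E' → E .] }  — accept
  I3: { [D → . D )], [D → . f )], [D → . n )], [E → F . D E], [E → F . f] }  — shift
  I4: { [E → . F D E], [E → . F f], [F → . ) e], [F → . e E e], [F → . f ) )], [F → e . E e] }  — shift
  I5: { [F → f . ) )] }  — shift
  I6: { [F → f ) . )] }  — shift
  I7: { [F → f ) ) .] }  — reduce
  I8: { [F → e E . e] }  — shift
  I9: { [F → e E e .] }  — reduce
  I10: { [D → D . )], [E → . F D E], [E → . F f], [E → F D . E], [F → . ) e], [F → . e E e], [F → . f ) )] }  — shift
  I11: { [D → f . )], [E → F f .] }  — shift, reduce
  I12: { [D → n . )] }  — shift
  I13: { [D → n ) .] }  — reduce
  I14: { [D → f ) .] }  — reduce
  I15: { [D → D ) .], [F → ) . e] }  — shift, reduce
  I16: { [E → F D E .] }  — reduce
  I17: { [F → ) e .] }  — reduce

No state contains more than one complete item.

Answer: No reduce-reduce conflicts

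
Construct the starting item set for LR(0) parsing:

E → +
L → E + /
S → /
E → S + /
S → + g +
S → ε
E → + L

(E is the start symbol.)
{ [E → . + L], [E → . +], [E → . S + /], [E' → . E], [S → . + g +], [S → . /], [S → .] }

First, augment the grammar with E' → E
I₀ = CLOSURE({ [E' → . E] }):
  [E' → . E] has the dot before E: add [E → . +], [E → . S + /], [E → . + L]
  [E → . S + /] has the dot before S: add [S → . /], [S → . + g +], [S → .]
No further items can be added.

I₀ = { [E → . + L], [E → . +], [E → . S + /], [E' → . E], [S → . + g +], [S → . /], [S → .] }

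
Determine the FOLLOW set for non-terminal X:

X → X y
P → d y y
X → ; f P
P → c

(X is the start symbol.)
{ $, 'y' }

To compute FOLLOW(X), find every occurrence of X on a right-hand side N → α X β: add FIRST(β) \ {ε}, and if β is empty or nullable also add FOLLOW(N). Iterate to a fixed point.

X is the start symbol, so $ ∈ FOLLOW(X).
In X → X y: X is followed by y, add FIRST(y) \ {ε} = { 'y' }

Taking the union: FOLLOW(X) = { $, 'y' }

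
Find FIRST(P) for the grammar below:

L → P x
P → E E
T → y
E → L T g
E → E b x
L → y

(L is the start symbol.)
To compute FIRST(P), examine every production with P on the left-hand side, reading each right-hand side left to right until a non-nullable symbol is reached.

FIRST sets of the other non-terminals involved (by the same procedure, iterated to a fixed point):
  FIRST(E) = { 'y' }

From P → E E:
  - E is a non-terminal: add FIRST(E) \ {ε} = { 'y' }
    E is not nullable, so stop

Collecting: FIRST(P) = { 'y' }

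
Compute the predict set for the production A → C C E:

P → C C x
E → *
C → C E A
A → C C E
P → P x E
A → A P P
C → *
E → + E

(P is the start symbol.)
PREDICT(A → C C E) = (FIRST(RHS) \ {ε}) ∪ (FOLLOW(A) if ε ∈ FIRST(RHS), i.e. RHS ⇒* ε)
FIRST(C) = { '*' }
FIRST(C C E) = { '*' }
ε ∉ FIRST(C C E), so FOLLOW(A) is not added.
PREDICT(A → C C E) = { '*' }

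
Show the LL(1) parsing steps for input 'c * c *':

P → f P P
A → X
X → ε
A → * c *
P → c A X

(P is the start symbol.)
Stack is shown with the top on the left.

Stack      Input      Action
----------------------------
P $        c * c * $  output P → c A X
c A X $    c * c * $  match 'c'
A X $      * c * $    output A → * c *
* c * X $  * c * $    match '*'
c * X $    c * $      match 'c'
* X $      * $        match '*'
X $        $          output X → ε
$          $          accept

The string is accepted.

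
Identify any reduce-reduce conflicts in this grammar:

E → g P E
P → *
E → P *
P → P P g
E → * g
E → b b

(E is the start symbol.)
Yes — I10: [E → P * .] vs [P → * .]

Augment with E' → E and build the canonical LR(0) collection (I0 = CLOSURE({[E' → . E]}), then GOTO on every symbol after a dot until no new states appear). It has 15 states:
  I0: { [E → . * g], [E → . P *], [E → . b b], [E → . g P E], [E' → . E], [P → . *], [P → . P P g] }  — shift
  I1: { [E → * . g], [P → * .] }  — shift, reduce
  I2: { [E' → E .] }  — accept
  I3: { [E → P . *], [P → . *], [P → . P P g], [P → P . P g] }  — shift
  I4: { [E → b . b] }  — shift
  I5: { [E → g . P E], [P → . *], [P → . P P g] }  — shift
  I6: { [P → * .] }  — reduce
  I7: { [E → . * g], [E → . P *], [E → . b b], [E → . g P E], [E → g P . E], [P → . *], [P → . P P g], [P → P . P g] }  — shift
  I8: { [E → g P E .] }  — reduce
  I9: { [E → P . *], [P → . *], [P → . P P g], [P → P . P g], [P → P P . g] }  — shift
  I10: { [E → P * .], [P → * .] }  — 2 reduces
  I11: { [P → . *], [P → . P P g], [P → P . P g], [P → P P . g] }  — shift
  I12: { [P → P P g .] }  — reduce
  I13: { [E → b b .] }  — reduce
  I14: { [E → * g .] }  — reduce

I10 contains complete items [E → P * .], [P → * .] — reduce-reduce conflict.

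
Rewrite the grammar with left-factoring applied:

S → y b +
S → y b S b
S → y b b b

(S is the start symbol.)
Left-factoring transforms A → αβ₁ | αβ₂ into A → αA' and A' → β₁ | β₂
(α is the longest common prefix among the alternatives). Repeat until
no nonterminal has two alternatives with a common prefix.

Round 1: S has alternatives sharing prefix 'y b'. Introduce S': S → y b S'
  Add: S' → +
  Add: S' → S b
  Add: S' → b b

No remaining common prefixes — done.

Resulting grammar:
S → y b S'
S' → +
S' → S b
S' → b b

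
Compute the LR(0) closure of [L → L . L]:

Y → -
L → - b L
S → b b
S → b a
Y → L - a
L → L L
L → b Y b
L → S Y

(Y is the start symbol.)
To compute CLOSURE, for each item [A → α.Bβ] where B is a non-terminal, add [B → .γ] for all productions B → γ; repeat for the newly added items until nothing changes.

Start with: [L → L . L]
  [L → L . L] has the dot before L: add [L → . - b L], [L → . L L], [L → . b Y b], [L → . S Y]
  [L → . S Y] has the dot before S: add [S → . b b], [S → . b a]
No further items can be added.

CLOSURE = { [L → . - b L], [L → . L L], [L → . S Y], [L → . b Y b], [L → L . L], [S → . b a], [S → . b b] }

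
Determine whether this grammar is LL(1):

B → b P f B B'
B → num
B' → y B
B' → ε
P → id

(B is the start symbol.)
No. Predict set conflict for B': { 'y' }

Relevant sets:
  FOLLOW(B') = { $, 'y' }

For B:
  PREDICT(B → b P f B B') = { 'b' }
  PREDICT(B → num) = { 'num' }
For B':
  PREDICT(B' → y B) = { 'y' }
  PREDICT(B' → ε) = { $, 'y' }
P has a single production, so nothing to check there.

Conflict found: Predict set conflict for B': { 'y' }
The grammar is NOT LL(1).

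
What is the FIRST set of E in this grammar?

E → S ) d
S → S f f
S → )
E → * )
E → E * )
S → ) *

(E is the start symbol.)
To compute FIRST(E), examine every production with E on the left-hand side, reading each right-hand side left to right until a non-nullable symbol is reached.

FIRST sets of the other non-terminals involved (by the same procedure, iterated to a fixed point):
  FIRST(S) = { ')' }

From E → S ) d:
  - S is a non-terminal: add FIRST(S) \ {ε} = { ')' }
    S is not nullable, so stop
From E → * ):
  - '*' is a terminal: add '*' and stop
From E → E * ):
  - E is the symbol being defined: contributes nothing new
    E is not nullable, so stop

Collecting: FIRST(E) = { ')', '*' }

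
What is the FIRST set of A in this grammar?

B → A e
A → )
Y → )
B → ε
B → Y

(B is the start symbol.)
To compute FIRST(A), examine every production with A on the left-hand side, reading each right-hand side left to right until a non-nullable symbol is reached.

From A → ):
  - ')' is a terminal: add ')' and stop

Collecting: FIRST(A) = { ')' }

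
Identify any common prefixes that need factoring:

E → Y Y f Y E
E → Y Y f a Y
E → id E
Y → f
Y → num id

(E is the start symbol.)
Yes, E has productions with common prefix 'Y Y f'

Left-factoring is needed when two productions for the same non-terminal
share a common prefix on the right-hand side.

Productions for E:
  E → Y Y f Y E
  E → Y Y f a Y
  E → id E
Productions for Y:
  Y → f
  Y → num id

Found common prefix 'Y Y f' in productions for E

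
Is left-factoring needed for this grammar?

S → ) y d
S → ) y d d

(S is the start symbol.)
Yes, S has productions with common prefix ') y d'

Left-factoring is needed when two productions for the same non-terminal
share a common prefix on the right-hand side.

Productions for S:
  S → ) y d
  S → ) y d d

Found common prefix ') y d' in productions for S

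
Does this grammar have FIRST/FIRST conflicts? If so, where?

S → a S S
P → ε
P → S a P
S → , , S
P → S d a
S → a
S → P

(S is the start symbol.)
A FIRST/FIRST conflict occurs when two productions N → α and N → β for the same non-terminal have FIRST(α) ∩ FIRST(β) ≠ ∅ (with ε ∈ FIRST of a nullable right-hand side, so two nullable alternatives also conflict).

FIRST sets of the non-terminals at (or reachable through a nullable prefix from) the front of some alternative:
  FIRST(P) = { ',', 'a', 'd', ε }
  FIRST(S) = { ',', 'a', 'd', ε }

Productions for S:
  S → a S S: FIRST = { 'a' }
  S → , , S: FIRST = { ',' }
  S → a: FIRST = { 'a' }
  S → P: FIRST = { ',', 'a', 'd', ε }
Productions for P:
  P → ε: FIRST = { ε }
  P → S a P: FIRST = { ',', 'a', 'd' }
  P → S d a: FIRST = { ',', 'a', 'd' }

Conflict for S: S → a S S and S → a
  Overlap: { 'a' }
Conflict for S: S → a S S and S → P
  Overlap: { 'a' }
Conflict for S: S → , , S and S → P
  Overlap: { ',' }
Conflict for S: S → a and S → P
  Overlap: { 'a' }
Conflict for P: P → S a P and P → S d a
  Overlap: { ',', 'a', 'd' }

Answer: Yes. S → a S S / S → a on { 'a' }; S → a S S / S → P on { 'a' }; S → ',' ',' S / S → P on { ',' }; S → a / S → P on { 'a' }; P → S a P / P → S d a on { ',', 'a', 'd' }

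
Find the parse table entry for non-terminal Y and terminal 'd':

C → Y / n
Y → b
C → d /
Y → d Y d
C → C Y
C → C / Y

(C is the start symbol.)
Y → d Y d

To find M[Y, 'd'], we find productions for Y where 'd' is in the predict set (PREDICT(N → α) = (FIRST(α) \ {ε}) ∪ (FOLLOW(N) if α ⇒* ε)).

Y → b: PREDICT = { 'b' }
Y → d Y d: PREDICT = { 'd' }
  'd' is in predict set, so this production goes in M[Y, 'd']

M[Y, 'd'] = Y → d Y d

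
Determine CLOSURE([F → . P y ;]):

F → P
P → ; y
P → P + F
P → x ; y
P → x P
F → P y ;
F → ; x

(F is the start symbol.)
{ [F → . P y ;], [P → . ; y], [P → . P + F], [P → . x ; y], [P → . x P] }

To compute CLOSURE, for each item [A → α.Bβ] where B is a non-terminal, add [B → .γ] for all productions B → γ; repeat for the newly added items until nothing changes.

Start with: [F → . P y ;]
  [F → . P y ;] has the dot before P: add [P → . ; y], [P → . P + F], [P → . x ; y], [P → . x P]
No further items can be added.

CLOSURE = { [F → . P y ;], [P → . ; y], [P → . P + F], [P → . x ; y], [P → . x P] }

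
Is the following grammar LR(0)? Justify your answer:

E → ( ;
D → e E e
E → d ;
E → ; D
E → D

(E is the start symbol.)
A grammar is LR(0) if no state in the canonical LR(0) collection has:
  - both a shift item (dot before a terminal) and a complete item (shift-reduce conflict), or
  - two or more complete items (reduce-reduce conflict; the accept item [E' → E .] counts as a complete item here).

Augment with E' → E and build the canonical LR(0) collection (I0 = CLOSURE({[E' → . E]}), then GOTO on every symbol after a dot until no new states appear). It has 12 states:
  I0: { [D → . e E e], [E → . ( ;], [E → . ; D], [E → . D], [E → . d ;], [E' → . E] }  — shift
  I1: { [E → ( . ;] }  — shift
  I2: { [D → . e E e], [E → ; . D] }  — shift
  I3: { [E → D .] }  — reduce
  I4: { [E' → E .] }  — accept
  I5: { [E → d . ;] }  — shift
  I6: { [D → . e E e], [D → e . E e], [E → . ( ;], [E → . ; D], [E → . D], [E → . d ;] }  — shift
  I7: { [D → e E . e] }  — shift
  I8: { [D → e E e .] }  — reduce
  I9: { [E → d ; .] }  — reduce
  I10: { [E → ; D .] }  — reduce
  I11: { [E → ( ; .] }  — reduce

Every state is either a pure shift/goto state or contains exactly one complete item and nothing to shift — no conflicts. The grammar is LR(0).

Answer: Yes, the grammar is LR(0)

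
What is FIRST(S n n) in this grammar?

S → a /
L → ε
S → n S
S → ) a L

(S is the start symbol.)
{ ')', 'a', 'n' }

FIRST sets of the non-terminals involved (from the grammar, by fixed-point iteration):
  FIRST(S) = { ')', 'a', 'n' }

To compute FIRST(S n n), process the symbols left to right:
Symbol S is a non-terminal. Add FIRST(S) \ {ε} = { ')', 'a', 'n' }
S is not nullable (ε ∉ FIRST(S)), so stop here.
FIRST(S n n) = { ')', 'a', 'n' }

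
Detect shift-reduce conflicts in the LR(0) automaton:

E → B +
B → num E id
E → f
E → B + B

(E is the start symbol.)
A shift-reduce conflict occurs when an LR(0) state has both:
  - a complete (reduce) item [A → α .] (dot at the end), and
  - a shift item [B → β . c γ] (dot before a terminal).

Augment with E' → E and build the canonical LR(0) collection (I0 = CLOSURE({[E' → . E]}), then GOTO on every symbol after a dot until no new states appear). It has 9 states:
  I0: { [B → . num E id], [E → . B + B], [E → . B +], [E → . f], [E' → . E] }  — shift
  I1: { [E → B . + B], [E → B . +] }  — shift
  I2: { [E' → E .] }  — accept
  I3: { [E → f .] }  — reduce
  I4: { [B → . num E id], [B → num . E id], [E → . B + B], [E → . B +], [E → . f] }  — shift
  I5: { [B → num E . id] }  — shift
  I6: { [B → num E id .] }  — reduce
  I7: { [B → . num E id], [E → B + . B], [E → B + .] }  — shift, reduce
  I8: { [E → B + B .] }  — reduce

I7 contains reduce item [E → B + .] and shift item [B → . num E id] — shift-reduce conflict.

Answer: Yes — I7: [E → B + .] vs [B → . num E id]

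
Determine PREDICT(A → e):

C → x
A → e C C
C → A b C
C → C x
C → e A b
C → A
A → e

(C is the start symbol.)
PREDICT(A → e) = (FIRST(RHS) \ {ε}) ∪ (FOLLOW(A) if ε ∈ FIRST(RHS), i.e. RHS ⇒* ε)
FIRST(e) = { 'e' }
ε ∉ FIRST(e), so FOLLOW(A) is not added.
PREDICT(A → e) = { 'e' }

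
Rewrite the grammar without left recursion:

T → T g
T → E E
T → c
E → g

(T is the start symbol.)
T is directly left-recursive. The standard transformation for
  A → A α₁ | ... | A α_m | β₁ | ... | β_n
is
  A  → β₁ A' | ... | β_n A'
  A' → α₁ A' | ... | α_m A' | ε

T → E E becomes T → E E T'
T → c becomes T → c T'
T → T g becomes T' → g T'
Add T' → ε

Productions for other non-terminals are unchanged:
  E → g

Resulting grammar:
T → E E T'
T → c T'
T' → g T'
T' → ε
E → g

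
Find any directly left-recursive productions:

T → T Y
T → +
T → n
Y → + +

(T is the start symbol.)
Direct left recursion occurs when N → N α for some non-terminal N (the right-hand side begins with the left-hand side itself).

T → T Y: LEFT RECURSIVE (starts with T)
T → +: starts with '+'
T → n: starts with n
Y → + +: starts with '+'

The grammar has direct left recursion on: T.

Answer: Yes, T is left-recursive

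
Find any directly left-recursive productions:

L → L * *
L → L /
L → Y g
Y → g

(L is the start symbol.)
Yes, L is left-recursive

L → L * *: LEFT RECURSIVE (starts with L)
L → L /: LEFT RECURSIVE (starts with L)
L → Y g: starts with Y
Y → g: starts with g

The grammar has direct left recursion on: L.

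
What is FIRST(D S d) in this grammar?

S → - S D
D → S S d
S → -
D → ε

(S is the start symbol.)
{ '-' }

FIRST sets of the non-terminals involved (from the grammar, by fixed-point iteration):
  FIRST(D) = { '-', ε }
  FIRST(S) = { '-' }

To compute FIRST(D S d), process the symbols left to right:
Symbol D is a non-terminal. Add FIRST(D) \ {ε} = { '-' }
D is nullable (ε ∈ FIRST(D)), continue to the next symbol.
Symbol S is a non-terminal. Add FIRST(S) \ {ε} = { '-' }
S is not nullable (ε ∉ FIRST(S)), so stop here.
FIRST(D S d) = { '-' }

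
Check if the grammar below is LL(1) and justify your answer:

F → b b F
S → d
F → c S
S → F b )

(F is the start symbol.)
Yes, the grammar is LL(1).

A grammar is LL(1) if for each non-terminal N with multiple productions, the predict sets of those productions are pairwise disjoint, where PREDICT(N → α) = (FIRST(α) \ {ε}) ∪ (FOLLOW(N) if α ⇒* ε).

Relevant sets:
  FIRST(F) = { 'b', 'c' }

For F:
  PREDICT(F → b b F) = { 'b' }
  PREDICT(F → c S) = { 'c' }
For S:
  PREDICT(S → d) = { 'd' }
  PREDICT(S → F b ')') = { 'b', 'c' }

All predict sets are disjoint. The grammar IS LL(1).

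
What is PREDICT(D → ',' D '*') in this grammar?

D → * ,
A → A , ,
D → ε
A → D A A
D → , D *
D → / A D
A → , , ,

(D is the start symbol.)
PREDICT(D → ',' D '*') = (FIRST(RHS) \ {ε}) ∪ (FOLLOW(D) if ε ∈ FIRST(RHS), i.e. RHS ⇒* ε)
FIRST(',' D '*') = { ',' }
ε ∉ FIRST(',' D '*'), so FOLLOW(D) is not added.
PREDICT(D → ',' D '*') = { ',' }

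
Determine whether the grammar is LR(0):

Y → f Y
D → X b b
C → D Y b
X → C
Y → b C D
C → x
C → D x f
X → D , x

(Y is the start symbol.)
Augment with Y' → Y and build the canonical LR(0) collection (I0 = CLOSURE({[Y' → . Y]}), then GOTO on every symbol after a dot until no new states appear). It has 19 states:
  I0: { [Y → . b C D], [Y → . f Y], [Y' → . Y] }  — shift
  I1: { [Y' → Y .] }  — accept
  I2: { [C → . D Y b], [C → . D x f], [C → . x], [D → . X b b], [X → . C], [X → . D , x], [Y → b . C D] }  — shift
  I3: { [Y → . b C D], [Y → . f Y], [Y → f . Y] }  — shift
  I4: { [Y → f Y .] }  — reduce
  I5: { [C → . D Y b], [C → . D x f], [C → . x], [D → . X b b], [X → . C], [X → . D , x], [X → C .], [Y → b C . D] }  — shift, reduce
  I6: { [C → D . Y b], [C → D . x f], [X → D . , x], [Y → . b C D], [Y → . f Y] }  — shift
  I7: { [D → X . b b] }  — shift
  I8: { [C → x .] }  — reduce
  I9: { [D → X b . b] }  — shift
  I10: { [D → X b b .] }  — reduce
  I11: { [X → D , . x] }  — shift
  I12: { [C → D Y . b] }  — shift
  I13: { [C → D x . f] }  — shift
  I14: { [C → D x f .] }  — reduce
  I15: { [C → D Y b .] }  — reduce
  I16: { [X → D , x .] }  — reduce
  I17: { [X → C .] }  — reduce
  I18: { [C → D . Y b], [C → D . x f], [X → D . , x], [Y → . b C D], [Y → . f Y], [Y → b C D .] }  — shift, reduce

Conflict in state I5:
  Shift-reduce conflict between [X → C .] and [C → . x]
So the grammar is NOT LR(0).

Answer: No. Shift-reduce conflict between [X → C .] and [C → . x]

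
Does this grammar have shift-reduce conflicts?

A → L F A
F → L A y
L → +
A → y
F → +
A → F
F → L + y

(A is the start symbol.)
Yes — I6: [F → + .] vs [F → L + . y]; I8: [A → F .] vs [A → . y]

A shift-reduce conflict occurs when an LR(0) state has both:
  - a complete (reduce) item [A → α .] (dot at the end), and
  - a shift item [B → β . c γ] (dot before a terminal).

Augment with A' → A and build the canonical LR(0) collection (I0 = CLOSURE({[A' → . A]}), then GOTO on every symbol after a dot until no new states appear). It has 12 states:
  I0: { [A → . F], [A → . L F A], [A → . y], [A' → . A], [F → . +], [F → . L + y], [F → . L A y], [L → . +] }  — shift
  I1: { [F → + .], [L → + .] }  — 2 reduces
  I2: { [A' → A .] }  — accept
  I3: { [A → F .] }  — reduce
  I4: { [A → . F], [A → . L F A], [A → . y], [A → L . F A], [F → . +], [F → . L + y], [F → . L A y], [F → L . + y], [F → L . A y], [L → . +] }  — shift
  I5: { [A → y .] }  — reduce
  I6: { [F → + .], [F → L + . y], [L → + .] }  — shift, 2 reduces
  I7: { [F → L A . y] }  — shift
  I8: { [A → . F], [A → . L F A], [A → . y], [A → F .], [A → L F . A], [F → . +], [F → . L + y], [F → . L A y], [L → . +] }  — shift, reduce
  I9: { [A → L F A .] }  — reduce
  I10: { [F → L A y .] }  — reduce
  I11: { [F → L + y .] }  — reduce

I6 contains reduce items [F → + .], [L → + .] and shift item [F → L + . y] — shift-reduce conflict.
I8 contains reduce item [A → F .] and shift items [A → . y], [F → . +], [L → . +] — shift-reduce conflict.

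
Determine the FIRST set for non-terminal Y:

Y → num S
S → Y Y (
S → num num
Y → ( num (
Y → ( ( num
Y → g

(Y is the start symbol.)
To compute FIRST(Y), examine every production with Y on the left-hand side, reading each right-hand side left to right until a non-nullable symbol is reached.

From Y → num S:
  - num is a terminal: add 'num' and stop
From Y → ( num (:
  - '(' is a terminal: add '(' and stop
From Y → ( ( num:
  - '(' is a terminal: add '(' and stop
From Y → g:
  - g is a terminal: add 'g' and stop

Collecting: FIRST(Y) = { '(', 'g', 'num' }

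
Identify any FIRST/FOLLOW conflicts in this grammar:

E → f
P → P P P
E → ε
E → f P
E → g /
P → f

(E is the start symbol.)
A FIRST/FOLLOW conflict occurs when a non-terminal N has a nullable alternative N → β (β ⇒* ε) and another alternative N → α with FIRST(α) ∩ FOLLOW(N) ≠ ∅: on such a lookahead the parser cannot decide between expanding α and letting N vanish via β.

Nullable non-terminals: E.

E: nullable alternative(s) E → ε; FOLLOW(E) = { $ }
  E → f: FIRST \ {ε} = { 'f' } — disjoint from FOLLOW(E)
  E → ε: FIRST \ {ε} = { } — this is the only nullable alternative, skip
  E → f P: FIRST \ {ε} = { 'f' } — disjoint from FOLLOW(E)
  E → g /: FIRST \ {ε} = { 'g' } — disjoint from FOLLOW(E)

P has no nullable alternative, so no FIRST/FOLLOW check is needed there.

No FIRST/FOLLOW conflicts found.

Answer: No FIRST/FOLLOW conflicts.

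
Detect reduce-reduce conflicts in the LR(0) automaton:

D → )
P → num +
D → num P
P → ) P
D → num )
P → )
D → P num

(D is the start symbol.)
Yes — I1: [D → ) .] vs [P → ) .]; I5: [D → num ) .] vs [P → ) .]

Augment with D' → D and build the canonical LR(0) collection (I0 = CLOSURE({[D' → . D]}), then GOTO on every symbol after a dot until no new states appear). It has 12 states:
  I0: { [D → . )], [D → . P num], [D → . num )], [D → . num P], [D' → . D], [P → . ) P], [P → . )], [P → . num +] }  — shift
  I1: { [D → ) .], [P → ) . P], [P → ) .], [P → . ) P], [P → . )], [P → . num +] }  — shift, 2 reduces
  I2: { [D' → D .] }  — accept
  I3: { [D → P . num] }  — shift
  I4: { [D → num . )], [D → num . P], [P → . ) P], [P → . )], [P → . num +], [P → num . +] }  — shift
  I5: { [D → num ) .], [P → ) . P], [P → ) .], [P → . ) P], [P → . )], [P → . num +] }  — shift, 2 reduces
  I6: { [P → num + .] }  — reduce
  I7: { [D → num P .] }  — reduce
  I8: { [P → num . +] }  — shift
  I9: { [P → ) . P], [P → ) .], [P → . ) P], [P → . )], [P → . num +] }  — shift, reduce
  I10: { [P → ) P .] }  — reduce
  I11: { [D → P num .] }  — reduce

I1 contains complete items [D → ) .], [P → ) .] — reduce-reduce conflict.
I5 contains complete items [D → num ) .], [P → ) .] — reduce-reduce conflict.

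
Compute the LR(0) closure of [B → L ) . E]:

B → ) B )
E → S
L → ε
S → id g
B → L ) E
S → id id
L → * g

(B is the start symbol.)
To compute CLOSURE, for each item [A → α.Bβ] where B is a non-terminal, add [B → .γ] for all productions B → γ; repeat for the newly added items until nothing changes.

Start with: [B → L ) . E]
  [B → L ) . E] has the dot before E: add [E → . S]
  [E → . S] has the dot before S: add [S → . id g], [S → . id id]
No further items can be added.

CLOSURE = { [B → L ) . E], [E → . S], [S → . id g], [S → . id id] }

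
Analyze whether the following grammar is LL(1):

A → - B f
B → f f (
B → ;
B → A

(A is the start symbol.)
A grammar is LL(1) if for each non-terminal N with multiple productions, the predict sets of those productions are pairwise disjoint, where PREDICT(N → α) = (FIRST(α) \ {ε}) ∪ (FOLLOW(N) if α ⇒* ε).

Relevant sets:
  FIRST(A) = { '-' }

For B:
  PREDICT(B → f f '(') = { 'f' }
  PREDICT(B → ';') = { ';' }
  PREDICT(B → A) = { '-' }
A has a single production, so nothing to check there.

All predict sets are disjoint. The grammar IS LL(1).

Answer: Yes, the grammar is LL(1).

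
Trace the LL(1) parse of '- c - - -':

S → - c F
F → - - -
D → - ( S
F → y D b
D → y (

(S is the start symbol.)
LL(1) parsing maintains a stack (initially the start symbol over $) and the input. At each step: if the stack top is a terminal, match it against the current input token; if it is a non-terminal N, replace it with the RHS of M[N, lookahead] (the unique production whose predict set contains the lookahead).

Stack is shown with the top on the left.

Stack    Input        Action
----------------------------
S $      - c - - - $  output S → - c F
- c F $  - c - - - $  match '-'
c F $    c - - - $    match 'c'
F $      - - - $      output F → - - -
- - - $  - - - $      match '-'
- - $    - - $        match '-'
- $      - $          match '-'
$        $            accept

The string is accepted.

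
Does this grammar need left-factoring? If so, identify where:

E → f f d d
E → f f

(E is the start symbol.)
Left-factoring is needed when two productions for the same non-terminal
share a common prefix on the right-hand side.

Productions for E:
  E → f f d d
  E → f f

Found common prefix 'f f' in productions for E

Answer: Yes, E has productions with common prefix 'f f'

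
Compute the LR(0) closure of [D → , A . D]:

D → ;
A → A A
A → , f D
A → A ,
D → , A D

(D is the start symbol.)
{ [D → , A . D], [D → . , A D], [D → . ;] }

To compute CLOSURE, for each item [A → α.Bβ] where B is a non-terminal, add [B → .γ] for all productions B → γ; repeat for the newly added items until nothing changes.

Start with: [D → , A . D]
  [D → , A . D] has the dot before D: add [D → . ;], [D → . , A D]
No further items can be added.

CLOSURE = { [D → , A . D], [D → . , A D], [D → . ;] }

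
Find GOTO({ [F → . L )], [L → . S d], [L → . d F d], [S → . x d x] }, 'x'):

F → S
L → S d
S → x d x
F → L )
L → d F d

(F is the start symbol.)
GOTO(I, 'x') = CLOSURE({ [A → αX.β] : [A → α.Xβ] ∈ I, X = 'x' })

Items with dot before 'x', with the dot advanced:
  [S → . x d x] → [S → x . d x]
Closure adds nothing (no advanced item has the dot before a non-terminal).

GOTO = { [S → x . d x] }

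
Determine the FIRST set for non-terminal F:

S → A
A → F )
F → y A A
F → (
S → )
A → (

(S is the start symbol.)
From F → y A A:
  - y is a terminal: add 'y' and stop
From F → (:
  - '(' is a terminal: add '(' and stop

Collecting: FIRST(F) = { '(', 'y' }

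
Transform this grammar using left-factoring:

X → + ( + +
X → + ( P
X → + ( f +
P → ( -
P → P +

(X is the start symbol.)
Left-factoring transforms A → αβ₁ | αβ₂ into A → αA' and A' → β₁ | β₂
(α is the longest common prefix among the alternatives). Repeat until
no nonterminal has two alternatives with a common prefix.

Round 1: X has alternatives sharing prefix '+ ('. Introduce X': X → + ( X'
  Add: X' → + +
  Add: X' → P
  Add: X' → f +

No remaining common prefixes — done.

Resulting grammar:
X → + ( X'
X' → + +
X' → P
X' → f +
P → ( -
P → P +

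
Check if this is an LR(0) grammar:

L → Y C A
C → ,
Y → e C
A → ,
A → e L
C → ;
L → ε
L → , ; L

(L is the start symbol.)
A grammar is LR(0) if no state in the canonical LR(0) collection has:
  - both a shift item (dot before a terminal) and a complete item (shift-reduce conflict), or
  - two or more complete items (reduce-reduce conflict; the accept item [L' → L .] counts as a complete item here).

Augment with L' → L and build the canonical LR(0) collection (I0 = CLOSURE({[L' → . L]}), then GOTO on every symbol after a dot until no new states appear). It has 15 states:
  I0: { [L → . , ; L], [L → . Y C A], [L → .], [L' → . L], [Y → . e C] }  — shift, reduce
  I1: { [L → , . ; L] }  — shift
  I2: { [L' → L .] }  — accept
  I3: { [C → . ,], [C → . ;], [L → Y . C A] }  — shift
  I4: { [C → . ,], [C → . ;], [Y → e . C] }  — shift
  I5: { [C → , .] }  — reduce
  I6: { [C → ; .] }  — reduce
  I7: { [Y → e C .] }  — reduce
  I8: { [A → . ,], [A → . e L], [L → Y C . A] }  — shift
  I9: { [A → , .] }  — reduce
  I10: { [L → Y C A .] }  — reduce
  I11: { [A → e . L], [L → . , ; L], [L → . Y C A], [L → .], [Y → . e C] }  — shift, reduce
  I12: { [A → e L .] }  — reduce
  I13: { [L → , ; . L], [L → . , ; L], [L → . Y C A], [L → .], [Y → . e C] }  — shift, reduce
  I14: { [L → , ; L .] }  — reduce

Conflict in state I0:
  Shift-reduce conflict between [L → .] and [L → . , ; L]
So the grammar is NOT LR(0).

Answer: No. Shift-reduce conflict between [L → .] and [L → . , ; L]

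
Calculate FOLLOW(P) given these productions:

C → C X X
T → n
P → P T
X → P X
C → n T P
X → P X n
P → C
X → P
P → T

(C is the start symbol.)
To compute FOLLOW(P), find every occurrence of P on a right-hand side N → α P β: add FIRST(β) \ {ε}, and if β is empty or nullable also add FOLLOW(N). Iterate to a fixed point.

In P → P T: P is followed by T, add FIRST(T) \ {ε} = { 'n' }
In X → P X: P is followed by X, add FIRST(X) \ {ε} = { 'n' }
In C → n T P: P is at the end, add FOLLOW(C)
In X → P X n: P is followed by X n, add FIRST(X n) \ {ε} = { 'n' }
In X → P: P is at the end, add FOLLOW(X)

The FOLLOW sets referred to above (computed the same way, to a fixed point):
  FOLLOW(C) = { $, 'n' }
  FOLLOW(X) = { $, 'n' }

Taking the union: FOLLOW(P) = { $, 'n' }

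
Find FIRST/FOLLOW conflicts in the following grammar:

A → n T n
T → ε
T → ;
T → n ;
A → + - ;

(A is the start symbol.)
Nullable non-terminals: T.

T: nullable alternative(s) T → ε; FOLLOW(T) = { 'n' }
  T → ε: FIRST \ {ε} = { } — this is the only nullable alternative, skip
  T → ;: FIRST \ {ε} = { ';' } — disjoint from FOLLOW(T)
  T → n ;: FIRST \ {ε} = { 'n' } — overlaps FOLLOW(T) on { 'n' }: CONFLICT

A has no nullable alternative, so no FIRST/FOLLOW check is needed there.

So the grammar has 1 FIRST/FOLLOW conflict (marked CONFLICT above).

Answer: Yes. T → n ';' with FOLLOW(T) on { 'n' }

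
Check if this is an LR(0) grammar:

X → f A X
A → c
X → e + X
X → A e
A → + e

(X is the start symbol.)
Yes, the grammar is LR(0)

Augment with X' → X and build the canonical LR(0) collection (I0 = CLOSURE({[X' → . X]}), then GOTO on every symbol after a dot until no new states appear). It has 13 states:
  I0: { [A → . + e], [A → . c], [X → . A e], [X → . e + X], [X → . f A X], [X' → . X] }  — shift
  I1: { [A → + . e] }  — shift
  I2: { [X → A . e] }  — shift
  I3: { [X' → X .] }  — accept
  I4: { [A → c .] }  — reduce
  I5: { [X → e . + X] }  — shift
  I6: { [A → . + e], [A → . c], [X → f . A X] }  — shift
  I7: { [A → . + e], [A → . c], [X → . A e], [X → . e + X], [X → . f A X], [X → f A . X] }  — shift
  I8: { [X → f A X .] }  — reduce
  I9: { [A → . + e], [A → . c], [X → . A e], [X → . e + X], [X → . f A X], [X → e + . X] }  — shift
  I10: { [X → e + X .] }  — reduce
  I11: { [X → A e .] }  — reduce
  I12: { [A → + e .] }  — reduce

Every state is either a pure shift/goto state or contains exactly one complete item and nothing to shift — no conflicts. The grammar is LR(0).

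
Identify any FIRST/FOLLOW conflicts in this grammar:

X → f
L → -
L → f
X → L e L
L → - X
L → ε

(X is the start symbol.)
A FIRST/FOLLOW conflict occurs when a non-terminal N has a nullable alternative N → β (β ⇒* ε) and another alternative N → α with FIRST(α) ∩ FOLLOW(N) ≠ ∅: on such a lookahead the parser cannot decide between expanding α and letting N vanish via β.

Nullable non-terminals: L.

L: nullable alternative(s) L → ε; FOLLOW(L) = { $, 'e' }
  L → -: FIRST \ {ε} = { '-' } — disjoint from FOLLOW(L)
  L → f: FIRST \ {ε} = { 'f' } — disjoint from FOLLOW(L)
  L → - X: FIRST \ {ε} = { '-' } — disjoint from FOLLOW(L)
  L → ε: FIRST \ {ε} = { } — this is the only nullable alternative, skip

X has no nullable alternative, so no FIRST/FOLLOW check is needed there.

No FIRST/FOLLOW conflicts found.

Answer: No FIRST/FOLLOW conflicts.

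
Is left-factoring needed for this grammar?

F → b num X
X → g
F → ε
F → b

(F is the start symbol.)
Yes, F has productions with common prefix 'b'

Left-factoring is needed when two productions for the same non-terminal
share a common prefix on the right-hand side.

Productions for F:
  F → b num X
  F → ε
  F → b

Found common prefix 'b' in productions for F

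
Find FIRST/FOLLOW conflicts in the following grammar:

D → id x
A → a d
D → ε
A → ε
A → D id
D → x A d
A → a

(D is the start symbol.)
A FIRST/FOLLOW conflict occurs when a non-terminal N has a nullable alternative N → β (β ⇒* ε) and another alternative N → α with FIRST(α) ∩ FOLLOW(N) ≠ ∅: on such a lookahead the parser cannot decide between expanding α and letting N vanish via β.

Nullable non-terminals: A, D.
FIRST sets used below: FIRST(D) = { 'id', 'x', ε }

A: nullable alternative(s) A → ε; FOLLOW(A) = { 'd' }
  A → a d: FIRST \ {ε} = { 'a' } — disjoint from FOLLOW(A)
  A → ε: FIRST \ {ε} = { } — this is the only nullable alternative, skip
  A → D id: FIRST \ {ε} = { 'id', 'x' } — disjoint from FOLLOW(A)
  A → a: FIRST \ {ε} = { 'a' } — disjoint from FOLLOW(A)

D: nullable alternative(s) D → ε; FOLLOW(D) = { $, 'id' }
  D → id x: FIRST \ {ε} = { 'id' } — overlaps FOLLOW(D) on { 'id' }: CONFLICT
  D → ε: FIRST \ {ε} = { } — this is the only nullable alternative, skip
  D → x A d: FIRST \ {ε} = { 'x' } — disjoint from FOLLOW(D)

So the grammar has 1 FIRST/FOLLOW conflict (marked CONFLICT above).

Answer: Yes. D → id x with FOLLOW(D) on { 'id' }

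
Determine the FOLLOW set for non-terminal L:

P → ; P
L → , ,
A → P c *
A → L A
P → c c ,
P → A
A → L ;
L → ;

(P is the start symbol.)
{ ',', ';', 'c' }

To compute FOLLOW(L), find every occurrence of L on a right-hand side N → α L β: add FIRST(β) \ {ε}, and if β is empty or nullable also add FOLLOW(N). Iterate to a fixed point.

In A → L A: L is followed by A, add FIRST(A) \ {ε} = { ',', ';', 'c' }
In A → L ;: L is followed by ';', add FIRST(';') \ {ε} = { ';' }

Taking the union: FOLLOW(L) = { ',', ';', 'c' }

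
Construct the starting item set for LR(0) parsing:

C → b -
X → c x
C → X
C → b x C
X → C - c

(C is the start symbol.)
{ [C → . X], [C → . b -], [C → . b x C], [C' → . C], [X → . C - c], [X → . c x] }

First, augment the grammar with C' → C
I₀ = CLOSURE({ [C' → . C] }):
  [C' → . C] has the dot before C: add [C → . b -], [C → . X], [C → . b x C]
  [C → . X] has the dot before X: add [X → . c x], [X → . C - c]
No further items can be added.

I₀ = { [C → . X], [C → . b -], [C → . b x C], [C' → . C], [X → . C - c], [X → . c x] }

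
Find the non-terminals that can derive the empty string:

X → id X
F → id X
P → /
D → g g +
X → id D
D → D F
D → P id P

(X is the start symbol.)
None

A non-terminal is nullable if it can derive ε (the empty string): either it has an ε-production, or it has a production whose right-hand side consists entirely of nullable non-terminals.

There are no ε-productions, so no non-terminal can derive ε.
No non-terminals are nullable.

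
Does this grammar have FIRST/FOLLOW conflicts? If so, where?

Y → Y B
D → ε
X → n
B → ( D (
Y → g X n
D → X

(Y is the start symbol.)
A FIRST/FOLLOW conflict occurs when a non-terminal N has a nullable alternative N → β (β ⇒* ε) and another alternative N → α with FIRST(α) ∩ FOLLOW(N) ≠ ∅: on such a lookahead the parser cannot decide between expanding α and letting N vanish via β.

Nullable non-terminals: D.
FIRST sets used below: FIRST(X) = { 'n' }

D: nullable alternative(s) D → ε; FOLLOW(D) = { '(' }
  D → ε: FIRST \ {ε} = { } — this is the only nullable alternative, skip
  D → X: FIRST \ {ε} = { 'n' } — disjoint from FOLLOW(D)

B, X, Y have no nullable alternative, so no FIRST/FOLLOW check is needed there.

No FIRST/FOLLOW conflicts found.

Answer: No FIRST/FOLLOW conflicts.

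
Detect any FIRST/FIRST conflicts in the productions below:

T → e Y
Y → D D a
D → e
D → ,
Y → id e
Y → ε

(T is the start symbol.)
No FIRST/FIRST conflicts.

FIRST sets of the non-terminals at (or reachable through a nullable prefix from) the front of some alternative:
  FIRST(D) = { ',', 'e' }

Productions for Y:
  Y → D D a: FIRST = { ',', 'e' }
  Y → id e: FIRST = { 'id' }
  Y → ε: FIRST = { ε }
Productions for D:
  D → e: FIRST = { 'e' }
  D → ,: FIRST = { ',' }
T has only one production, so no FIRST/FIRST conflict is possible there.

All alternatives of each non-terminal have pairwise disjoint FIRST sets.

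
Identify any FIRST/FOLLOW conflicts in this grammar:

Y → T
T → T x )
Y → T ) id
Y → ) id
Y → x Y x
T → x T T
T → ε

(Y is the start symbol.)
Yes. Y → T ')' id with FOLLOW(Y) on { 'x' }; Y → x Y x with FOLLOW(Y) on { 'x' }; T → T x ')' with FOLLOW(T) on { 'x' }; T → x T T with FOLLOW(T) on { 'x' }

A FIRST/FOLLOW conflict occurs when a non-terminal N has a nullable alternative N → β (β ⇒* ε) and another alternative N → α with FIRST(α) ∩ FOLLOW(N) ≠ ∅: on such a lookahead the parser cannot decide between expanding α and letting N vanish via β.

Nullable non-terminals: T, Y.
FIRST sets used below: FIRST(T) = { 'x', ε }

T: nullable alternative(s) T → ε; FOLLOW(T) = { $, ')', 'x' }
  T → T x ): FIRST \ {ε} = { 'x' } — overlaps FOLLOW(T) on { 'x' }: CONFLICT
  T → x T T: FIRST \ {ε} = { 'x' } — overlaps FOLLOW(T) on { 'x' }: CONFLICT
  T → ε: FIRST \ {ε} = { } — this is the only nullable alternative, skip

Y: nullable alternative(s) Y → T; FOLLOW(Y) = { $, 'x' }
  Y → T: FIRST \ {ε} = { 'x' } — this is the only nullable alternative, skip
  Y → T ) id: FIRST \ {ε} = { ')', 'x' } — overlaps FOLLOW(Y) on { 'x' }: CONFLICT
  Y → ) id: FIRST \ {ε} = { ')' } — disjoint from FOLLOW(Y)
  Y → x Y x: FIRST \ {ε} = { 'x' } — overlaps FOLLOW(Y) on { 'x' }: CONFLICT

So the grammar has 4 FIRST/FOLLOW conflicts (marked CONFLICT above).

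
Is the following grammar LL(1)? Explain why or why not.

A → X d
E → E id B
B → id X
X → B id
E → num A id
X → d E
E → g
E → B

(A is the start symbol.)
Relevant sets:
  FIRST(E) = { 'g', 'id', 'num' }
  FIRST(B) = { 'id' }

For E:
  PREDICT(E → E id B) = { 'g', 'id', 'num' }
  PREDICT(E → num A id) = { 'num' }
  PREDICT(E → g) = { 'g' }
  PREDICT(E → B) = { 'id' }
For X:
  PREDICT(X → B id) = { 'id' }
  PREDICT(X → d E) = { 'd' }
A, B have a single production, so nothing to check there.

Conflict found: Predict set conflict for E: { 'num' }
The grammar is NOT LL(1).

Answer: No. Predict set conflict for E: { 'num' }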